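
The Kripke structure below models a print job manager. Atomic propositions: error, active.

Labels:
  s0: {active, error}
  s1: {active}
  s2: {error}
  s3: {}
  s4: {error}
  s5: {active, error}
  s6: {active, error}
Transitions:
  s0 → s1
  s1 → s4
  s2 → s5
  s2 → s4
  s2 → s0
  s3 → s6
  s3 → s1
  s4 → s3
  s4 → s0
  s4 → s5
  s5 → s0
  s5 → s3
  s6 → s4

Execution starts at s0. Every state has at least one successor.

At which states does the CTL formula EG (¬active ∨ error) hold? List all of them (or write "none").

{s2, s3, s4, s5, s6}

States satisfying ¬active ∨ error: {s0, s2, s3, s4, s5, s6}.
States satisfying EG (¬active ∨ error): {s2, s3, s4, s5, s6}.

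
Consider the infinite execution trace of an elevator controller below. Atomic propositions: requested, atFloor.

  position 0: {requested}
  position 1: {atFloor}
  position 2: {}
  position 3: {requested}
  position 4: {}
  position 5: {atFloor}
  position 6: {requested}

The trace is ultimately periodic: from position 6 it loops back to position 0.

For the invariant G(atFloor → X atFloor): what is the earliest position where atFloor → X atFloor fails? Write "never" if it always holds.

1

Check atFloor → X atFloor at each position in order: 0 ✓.
At position 1 the labels are {atFloor} and the next position 2 has {}, so atFloor → X atFloor is false there. This is the first violation.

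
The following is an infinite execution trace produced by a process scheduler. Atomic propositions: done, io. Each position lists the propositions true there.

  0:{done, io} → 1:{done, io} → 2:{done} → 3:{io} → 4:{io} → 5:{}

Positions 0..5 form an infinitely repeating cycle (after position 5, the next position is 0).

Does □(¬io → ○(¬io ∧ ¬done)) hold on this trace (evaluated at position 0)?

¬io → ○(¬io ∧ ¬done) must hold at every position from 0 onward. It fails at position 2, so □(¬io → ○(¬io ∧ ¬done)) is false.
Positions where ¬io holds: 2, 5.
Check ○(¬io ∧ ¬done) at each: 2→fails, 5→fails.

Does not hold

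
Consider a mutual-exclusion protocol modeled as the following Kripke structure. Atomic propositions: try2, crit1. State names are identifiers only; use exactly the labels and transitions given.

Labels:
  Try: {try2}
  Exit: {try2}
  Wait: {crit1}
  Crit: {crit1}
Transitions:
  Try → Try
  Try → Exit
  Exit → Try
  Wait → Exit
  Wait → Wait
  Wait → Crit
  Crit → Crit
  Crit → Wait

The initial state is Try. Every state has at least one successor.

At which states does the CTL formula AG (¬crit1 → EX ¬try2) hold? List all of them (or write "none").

none

States satisfying ¬crit1 → EX ¬try2: {Wait, Crit}.
States satisfying AG (¬crit1 → EX ¬try2): ∅.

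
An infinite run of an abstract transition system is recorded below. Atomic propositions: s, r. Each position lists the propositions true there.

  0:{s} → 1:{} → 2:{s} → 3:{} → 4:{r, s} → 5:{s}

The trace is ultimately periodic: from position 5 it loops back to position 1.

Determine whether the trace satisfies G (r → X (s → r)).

No

r → X (s → r) must hold at every position from 0 onward. It fails at position 4, so G (r → X (s → r)) is false.
Positions where r holds: 4.
Check X (s → r) at each: 4→fails.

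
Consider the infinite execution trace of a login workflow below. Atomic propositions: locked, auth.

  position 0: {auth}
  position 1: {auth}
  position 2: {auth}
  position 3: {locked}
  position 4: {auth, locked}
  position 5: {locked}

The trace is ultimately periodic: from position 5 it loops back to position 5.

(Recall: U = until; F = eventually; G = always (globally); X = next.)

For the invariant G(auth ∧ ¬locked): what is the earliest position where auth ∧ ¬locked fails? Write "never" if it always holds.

3

Check auth ∧ ¬locked at each position in order: 0 ✓, 1 ✓, 2 ✓.
At position 3 the labels are {locked}, so auth ∧ ¬locked is false there. This is the first violation.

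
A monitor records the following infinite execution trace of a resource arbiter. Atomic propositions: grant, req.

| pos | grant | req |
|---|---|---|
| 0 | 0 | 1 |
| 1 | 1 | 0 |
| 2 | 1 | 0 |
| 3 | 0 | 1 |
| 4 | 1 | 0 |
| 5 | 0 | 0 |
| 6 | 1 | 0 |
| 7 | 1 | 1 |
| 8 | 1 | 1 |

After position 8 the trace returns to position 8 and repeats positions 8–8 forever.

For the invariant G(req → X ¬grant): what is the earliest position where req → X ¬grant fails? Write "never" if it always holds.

0

At position 0 the labels are {req} and the next position 1 has {grant}, so req → X ¬grant is false there. This is the first violation.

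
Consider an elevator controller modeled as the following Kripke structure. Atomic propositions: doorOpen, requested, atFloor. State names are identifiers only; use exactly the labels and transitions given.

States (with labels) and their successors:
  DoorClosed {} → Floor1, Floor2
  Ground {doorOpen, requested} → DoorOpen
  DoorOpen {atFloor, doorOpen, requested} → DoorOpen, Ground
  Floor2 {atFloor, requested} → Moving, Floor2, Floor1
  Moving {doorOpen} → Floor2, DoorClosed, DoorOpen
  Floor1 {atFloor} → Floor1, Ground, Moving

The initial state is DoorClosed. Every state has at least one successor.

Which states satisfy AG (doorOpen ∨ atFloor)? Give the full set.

{Ground, DoorOpen}

States satisfying doorOpen ∨ atFloor: {Ground, DoorOpen, Floor2, Moving, Floor1}.
States satisfying AG (doorOpen ∨ atFloor): {Ground, DoorOpen}.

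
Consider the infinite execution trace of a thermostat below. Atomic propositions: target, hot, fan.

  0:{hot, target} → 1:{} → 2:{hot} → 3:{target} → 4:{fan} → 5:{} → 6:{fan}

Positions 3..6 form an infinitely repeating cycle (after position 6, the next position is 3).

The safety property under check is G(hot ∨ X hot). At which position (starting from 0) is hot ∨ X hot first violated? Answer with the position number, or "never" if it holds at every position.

Check hot ∨ X hot at each position in order: 0 ✓, 1 ✓, 2 ✓.
At position 3 the labels are {target} and the next position 4 has {fan}, so hot ∨ X hot is false there. This is the first violation.

3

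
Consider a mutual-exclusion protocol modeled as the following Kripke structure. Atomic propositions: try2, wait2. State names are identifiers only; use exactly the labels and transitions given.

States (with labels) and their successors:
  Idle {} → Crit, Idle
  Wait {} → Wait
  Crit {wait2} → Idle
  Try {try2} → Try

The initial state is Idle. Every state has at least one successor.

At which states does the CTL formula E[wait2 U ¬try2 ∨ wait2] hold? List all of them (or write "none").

{Idle, Wait, Crit}

States satisfying wait2: {Crit}.
States satisfying ¬try2 ∨ wait2: {Idle, Wait, Crit}.
States satisfying E[wait2 U ¬try2 ∨ wait2]: {Idle, Wait, Crit}.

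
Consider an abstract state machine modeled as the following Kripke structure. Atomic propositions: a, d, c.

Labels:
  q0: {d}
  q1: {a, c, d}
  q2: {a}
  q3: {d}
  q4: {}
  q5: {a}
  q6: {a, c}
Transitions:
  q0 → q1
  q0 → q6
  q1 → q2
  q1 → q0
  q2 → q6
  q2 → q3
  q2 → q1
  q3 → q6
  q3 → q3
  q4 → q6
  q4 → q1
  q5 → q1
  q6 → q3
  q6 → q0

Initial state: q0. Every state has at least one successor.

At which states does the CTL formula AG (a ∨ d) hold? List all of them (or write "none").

{q0, q1, q2, q3, q5, q6}

States satisfying a ∨ d: {q0, q1, q2, q3, q5, q6}.
States satisfying AG (a ∨ d): {q0, q1, q2, q3, q5, q6}.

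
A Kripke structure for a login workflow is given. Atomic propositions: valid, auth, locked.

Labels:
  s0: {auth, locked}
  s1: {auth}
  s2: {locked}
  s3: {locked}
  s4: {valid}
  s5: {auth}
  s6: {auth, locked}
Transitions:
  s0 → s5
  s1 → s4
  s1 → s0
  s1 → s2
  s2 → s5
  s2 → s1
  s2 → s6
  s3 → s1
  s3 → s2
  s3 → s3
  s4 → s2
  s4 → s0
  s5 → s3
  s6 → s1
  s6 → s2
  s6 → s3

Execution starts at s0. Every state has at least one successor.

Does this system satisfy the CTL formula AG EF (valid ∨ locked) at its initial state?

Holds

States satisfying EF (valid ∨ locked): {s0, s1, s2, s3, s4, s5, s6}.
States satisfying AG EF (valid ∨ locked): {s0, s1, s2, s3, s4, s5, s6}.
Every state reachable from s0 satisfies EF (valid ∨ locked).
s0 ∈ Sat(AG EF (valid ∨ locked)).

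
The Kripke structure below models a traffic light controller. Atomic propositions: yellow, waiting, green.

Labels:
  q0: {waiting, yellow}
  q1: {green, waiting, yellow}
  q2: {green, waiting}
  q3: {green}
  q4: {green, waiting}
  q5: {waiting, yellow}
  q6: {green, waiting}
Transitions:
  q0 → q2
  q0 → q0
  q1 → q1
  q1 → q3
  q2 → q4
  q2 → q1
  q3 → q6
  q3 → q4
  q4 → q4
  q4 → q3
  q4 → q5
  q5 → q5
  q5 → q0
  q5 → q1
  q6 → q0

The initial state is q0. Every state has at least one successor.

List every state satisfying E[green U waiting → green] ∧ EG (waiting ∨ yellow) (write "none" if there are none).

States satisfying green: {q1, q2, q3, q4, q6}.
States satisfying waiting → green: {q1, q2, q3, q4, q6}.
States satisfying E[green U waiting → green]: {q1, q2, q3, q4, q6}.
States satisfying waiting ∨ yellow: {q0, q1, q2, q4, q5, q6}.
States satisfying EG (waiting ∨ yellow): {q0, q1, q2, q4, q5, q6}.
States satisfying E[green U waiting → green] ∧ EG (waiting ∨ yellow): {q1, q2, q4, q6}.

{q1, q2, q4, q6}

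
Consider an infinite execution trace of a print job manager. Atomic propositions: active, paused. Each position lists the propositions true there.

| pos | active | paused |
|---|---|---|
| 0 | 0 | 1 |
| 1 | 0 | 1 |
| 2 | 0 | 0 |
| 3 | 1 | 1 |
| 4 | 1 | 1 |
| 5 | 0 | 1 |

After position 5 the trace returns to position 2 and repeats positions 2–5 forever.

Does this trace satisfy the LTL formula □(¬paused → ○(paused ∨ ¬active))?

Satisfied

¬paused → ○(paused ∨ ¬active) holds at every position 0..5, and those are all positions ever visited, so □(¬paused → ○(paused ∨ ¬active)) holds.
Positions where ¬paused holds: 2.
Check ○(paused ∨ ¬active) at each: 2→ok.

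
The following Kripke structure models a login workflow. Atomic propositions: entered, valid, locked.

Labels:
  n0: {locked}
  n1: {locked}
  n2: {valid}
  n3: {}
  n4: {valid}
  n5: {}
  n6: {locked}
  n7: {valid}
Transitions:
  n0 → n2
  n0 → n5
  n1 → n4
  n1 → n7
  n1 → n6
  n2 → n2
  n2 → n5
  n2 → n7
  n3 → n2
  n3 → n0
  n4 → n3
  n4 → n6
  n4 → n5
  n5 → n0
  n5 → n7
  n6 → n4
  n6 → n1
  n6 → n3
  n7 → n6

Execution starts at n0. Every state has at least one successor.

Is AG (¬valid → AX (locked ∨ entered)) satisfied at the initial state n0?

Does not hold

States satisfying ¬valid → AX (locked ∨ entered): {n2, n4, n7}.
States satisfying AG (¬valid → AX (locked ∨ entered)): ∅.
n0 is reachable from n0 and violates ¬valid → AX (locked ∨ entered), so AG fails at n0.
n0 ∉ Sat(AG (¬valid → AX (locked ∨ entered))).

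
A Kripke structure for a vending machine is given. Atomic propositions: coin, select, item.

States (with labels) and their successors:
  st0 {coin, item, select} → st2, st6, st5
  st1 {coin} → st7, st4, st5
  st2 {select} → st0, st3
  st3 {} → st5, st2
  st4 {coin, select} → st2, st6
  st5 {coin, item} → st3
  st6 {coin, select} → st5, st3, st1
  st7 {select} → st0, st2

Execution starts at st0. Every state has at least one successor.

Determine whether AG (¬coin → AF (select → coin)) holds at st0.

States satisfying ¬coin → AF (select → coin): {st0, st1, st2, st3, st4, st5, st6, st7}.
States satisfying AG (¬coin → AF (select → coin)): {st0, st1, st2, st3, st4, st5, st6, st7}.
Every state reachable from st0 satisfies ¬coin → AF (select → coin).
st0 ∈ Sat(AG (¬coin → AF (select → coin))).

Holds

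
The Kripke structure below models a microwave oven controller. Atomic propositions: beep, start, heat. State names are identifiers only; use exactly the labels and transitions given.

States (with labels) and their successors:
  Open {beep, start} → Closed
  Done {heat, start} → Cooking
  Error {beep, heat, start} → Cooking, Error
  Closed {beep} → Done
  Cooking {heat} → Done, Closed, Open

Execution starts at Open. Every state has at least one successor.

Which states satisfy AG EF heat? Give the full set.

{Open, Done, Error, Closed, Cooking}

States satisfying EF heat: {Open, Done, Error, Closed, Cooking}.
States satisfying AG EF heat: {Open, Done, Error, Closed, Cooking}.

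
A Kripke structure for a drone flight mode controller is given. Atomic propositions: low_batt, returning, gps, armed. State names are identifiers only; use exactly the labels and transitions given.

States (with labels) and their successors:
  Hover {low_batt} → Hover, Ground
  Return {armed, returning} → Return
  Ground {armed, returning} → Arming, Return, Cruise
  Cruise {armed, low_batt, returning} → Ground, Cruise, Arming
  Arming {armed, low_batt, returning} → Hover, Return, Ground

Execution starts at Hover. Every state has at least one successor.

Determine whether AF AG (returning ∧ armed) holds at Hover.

No

States satisfying AG (returning ∧ armed): {Return}.
States satisfying AF AG (returning ∧ armed): {Return}.
There is a path from Hover along which AG (returning ∧ armed) never holds.
Hover ∉ Sat(AF AG (returning ∧ armed)).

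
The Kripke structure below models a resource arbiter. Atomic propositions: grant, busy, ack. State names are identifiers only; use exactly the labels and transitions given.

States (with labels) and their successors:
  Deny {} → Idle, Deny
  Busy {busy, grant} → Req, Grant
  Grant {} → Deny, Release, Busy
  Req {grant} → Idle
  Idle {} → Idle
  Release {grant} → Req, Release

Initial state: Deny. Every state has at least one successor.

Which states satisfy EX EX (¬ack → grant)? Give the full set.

States satisfying EX (¬ack → grant): {Busy, Grant, Release}.
States satisfying EX EX (¬ack → grant): {Busy, Grant, Release}.

{Busy, Grant, Release}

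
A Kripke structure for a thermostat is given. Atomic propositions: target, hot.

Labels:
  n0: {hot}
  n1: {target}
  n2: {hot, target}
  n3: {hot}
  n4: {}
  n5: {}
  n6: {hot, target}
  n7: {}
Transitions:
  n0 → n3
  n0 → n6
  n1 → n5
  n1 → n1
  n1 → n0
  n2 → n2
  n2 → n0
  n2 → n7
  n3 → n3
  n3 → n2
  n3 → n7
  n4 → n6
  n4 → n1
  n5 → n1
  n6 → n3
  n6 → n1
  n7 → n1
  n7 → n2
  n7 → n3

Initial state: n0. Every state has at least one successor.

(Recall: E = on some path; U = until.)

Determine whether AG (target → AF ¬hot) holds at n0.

States satisfying target → AF ¬hot: {n0, n1, n3, n4, n5, n7}.
States satisfying AG (target → AF ¬hot): ∅.
n2 is reachable from n0 and violates target → AF ¬hot, so AG fails at n0.
n0 ∉ Sat(AG (target → AF ¬hot)).

No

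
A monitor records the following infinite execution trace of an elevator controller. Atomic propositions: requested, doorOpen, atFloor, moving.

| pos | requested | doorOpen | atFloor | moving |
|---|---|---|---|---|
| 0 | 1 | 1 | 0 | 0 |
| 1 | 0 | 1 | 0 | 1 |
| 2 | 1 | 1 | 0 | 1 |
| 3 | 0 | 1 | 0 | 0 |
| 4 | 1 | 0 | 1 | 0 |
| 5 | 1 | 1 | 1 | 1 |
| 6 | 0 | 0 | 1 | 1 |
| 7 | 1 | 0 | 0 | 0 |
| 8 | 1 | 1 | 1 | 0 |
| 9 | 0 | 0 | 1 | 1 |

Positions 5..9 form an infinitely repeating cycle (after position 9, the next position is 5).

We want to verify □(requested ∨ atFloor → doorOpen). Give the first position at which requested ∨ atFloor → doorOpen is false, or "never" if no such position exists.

4

Check requested ∨ atFloor → doorOpen at each position in order: 0 ✓, 1 ✓, 2 ✓, 3 ✓.
At position 4 the labels are {atFloor, requested}, so requested ∨ atFloor → doorOpen is false there. This is the first violation.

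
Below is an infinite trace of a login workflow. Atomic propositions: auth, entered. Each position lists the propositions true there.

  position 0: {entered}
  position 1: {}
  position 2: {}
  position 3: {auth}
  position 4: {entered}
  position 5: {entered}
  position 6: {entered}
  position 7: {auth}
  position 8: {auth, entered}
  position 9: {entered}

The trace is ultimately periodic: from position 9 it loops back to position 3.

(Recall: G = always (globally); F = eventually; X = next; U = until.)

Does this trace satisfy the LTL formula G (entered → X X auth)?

entered → X X auth must hold at every position from 0 onward. It fails at position 0, so G (entered → X X auth) is false.
Positions where entered holds: 0, 4, 5, 6, 8, 9.
Check X X auth at each: 0→fails, 4→fails, 5→ok, 6→ok, 8→ok, 9→fails.

Does not hold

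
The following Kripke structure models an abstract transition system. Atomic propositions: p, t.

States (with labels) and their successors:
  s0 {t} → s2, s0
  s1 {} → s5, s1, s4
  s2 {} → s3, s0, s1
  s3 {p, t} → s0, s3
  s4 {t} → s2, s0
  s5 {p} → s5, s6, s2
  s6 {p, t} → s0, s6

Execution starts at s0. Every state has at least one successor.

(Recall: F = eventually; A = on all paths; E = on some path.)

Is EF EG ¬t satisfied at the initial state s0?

States satisfying EG ¬t: {s1, s2, s5}.
States satisfying EF EG ¬t: {s0, s1, s2, s3, s4, s5, s6}.
Some path from s0 reaches a state where EG ¬t holds.
s0 ∈ Sat(EF EG ¬t).

Yes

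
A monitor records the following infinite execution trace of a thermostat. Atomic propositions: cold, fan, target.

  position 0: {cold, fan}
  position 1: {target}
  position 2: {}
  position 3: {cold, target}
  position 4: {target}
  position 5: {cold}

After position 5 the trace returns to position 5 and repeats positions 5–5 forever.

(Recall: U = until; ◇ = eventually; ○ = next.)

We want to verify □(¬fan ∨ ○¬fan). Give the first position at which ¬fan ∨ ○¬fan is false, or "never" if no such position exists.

never

¬fan ∨ ○¬fan holds at every position 0..5, and those are all the positions the trace ever visits, so the invariant □(¬fan ∨ ○¬fan) is never violated.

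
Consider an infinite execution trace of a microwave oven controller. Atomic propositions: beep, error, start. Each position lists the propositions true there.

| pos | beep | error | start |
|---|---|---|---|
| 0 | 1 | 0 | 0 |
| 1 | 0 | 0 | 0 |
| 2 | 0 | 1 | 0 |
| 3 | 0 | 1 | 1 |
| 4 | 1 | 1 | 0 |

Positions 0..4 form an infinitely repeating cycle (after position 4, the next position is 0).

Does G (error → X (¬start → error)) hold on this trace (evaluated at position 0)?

error → X (¬start → error) must hold at every position from 0 onward. It fails at position 4, so G (error → X (¬start → error)) is false.
Positions where error holds: 2, 3, 4.
Check X (¬start → error) at each: 2→ok, 3→ok, 4→fails.

Does not hold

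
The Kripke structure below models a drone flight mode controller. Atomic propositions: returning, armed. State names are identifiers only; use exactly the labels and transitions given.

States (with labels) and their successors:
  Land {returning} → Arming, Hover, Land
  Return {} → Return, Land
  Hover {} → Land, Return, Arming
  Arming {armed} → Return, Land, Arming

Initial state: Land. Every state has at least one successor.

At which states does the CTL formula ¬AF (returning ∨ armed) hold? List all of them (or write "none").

{Return, Hover}

States satisfying returning ∨ armed: {Land, Arming}.
States satisfying AF (returning ∨ armed): {Land, Arming}.
States satisfying ¬AF (returning ∨ armed): {Return, Hover}.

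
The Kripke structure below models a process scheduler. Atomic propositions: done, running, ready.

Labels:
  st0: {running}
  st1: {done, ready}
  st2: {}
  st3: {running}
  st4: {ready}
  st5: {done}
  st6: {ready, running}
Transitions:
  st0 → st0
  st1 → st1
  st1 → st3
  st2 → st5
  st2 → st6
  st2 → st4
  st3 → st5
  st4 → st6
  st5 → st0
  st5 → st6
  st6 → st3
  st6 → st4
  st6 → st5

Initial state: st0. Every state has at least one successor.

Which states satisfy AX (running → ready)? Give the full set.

States satisfying running → ready: {st1, st2, st4, st5, st6}.
States satisfying AX (running → ready): {st2, st3, st4}.

{st2, st3, st4}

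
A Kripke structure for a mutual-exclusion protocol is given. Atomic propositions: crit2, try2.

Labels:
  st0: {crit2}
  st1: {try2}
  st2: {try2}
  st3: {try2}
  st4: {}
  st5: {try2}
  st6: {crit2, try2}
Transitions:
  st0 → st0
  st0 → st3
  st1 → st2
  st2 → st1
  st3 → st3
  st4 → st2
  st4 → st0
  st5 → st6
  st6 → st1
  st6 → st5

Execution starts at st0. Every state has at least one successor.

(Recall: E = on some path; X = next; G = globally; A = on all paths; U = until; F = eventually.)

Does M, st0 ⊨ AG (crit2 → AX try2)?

Violated

States satisfying crit2 → AX try2: {st1, st2, st3, st4, st5, st6}.
States satisfying AG (crit2 → AX try2): {st1, st2, st3, st5, st6}.
st0 is reachable from st0 and violates crit2 → AX try2, so AG fails at st0.
st0 ∉ Sat(AG (crit2 → AX try2)).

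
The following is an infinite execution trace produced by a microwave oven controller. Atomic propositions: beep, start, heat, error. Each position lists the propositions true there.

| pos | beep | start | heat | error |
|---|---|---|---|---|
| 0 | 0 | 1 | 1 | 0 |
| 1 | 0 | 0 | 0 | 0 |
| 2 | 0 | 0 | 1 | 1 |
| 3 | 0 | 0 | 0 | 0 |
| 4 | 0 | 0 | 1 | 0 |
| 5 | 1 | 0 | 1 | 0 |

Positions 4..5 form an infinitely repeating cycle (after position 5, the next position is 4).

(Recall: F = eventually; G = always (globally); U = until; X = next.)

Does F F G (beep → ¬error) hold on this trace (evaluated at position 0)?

F G (beep → ¬error) holds at position 0, which is reachable from 0, so F F G (beep → ¬error) holds.

Satisfied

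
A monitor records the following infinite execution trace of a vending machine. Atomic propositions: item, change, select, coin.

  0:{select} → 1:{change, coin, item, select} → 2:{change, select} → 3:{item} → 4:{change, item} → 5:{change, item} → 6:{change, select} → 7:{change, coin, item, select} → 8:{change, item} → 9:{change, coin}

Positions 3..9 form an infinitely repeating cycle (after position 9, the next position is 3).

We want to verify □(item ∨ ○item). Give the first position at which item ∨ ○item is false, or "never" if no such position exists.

never

item ∨ ○item holds at every position 0..9, and those are all the positions the trace ever visits, so the invariant □(item ∨ ○item) is never violated.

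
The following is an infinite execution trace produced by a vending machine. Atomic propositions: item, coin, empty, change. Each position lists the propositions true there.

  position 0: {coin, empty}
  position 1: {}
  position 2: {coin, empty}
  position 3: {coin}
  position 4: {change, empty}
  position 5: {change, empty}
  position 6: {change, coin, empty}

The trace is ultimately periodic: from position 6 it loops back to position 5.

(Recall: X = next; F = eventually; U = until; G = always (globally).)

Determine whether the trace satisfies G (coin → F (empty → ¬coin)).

Satisfied

coin → F (empty → ¬coin) holds at every position 0..6, and those are all positions ever visited, so G (coin → F (empty → ¬coin)) holds.
Positions where coin holds: 0, 2, 3, 6.
Check F (empty → ¬coin) at each: 0→ok, 2→ok, 3→ok, 6→ok.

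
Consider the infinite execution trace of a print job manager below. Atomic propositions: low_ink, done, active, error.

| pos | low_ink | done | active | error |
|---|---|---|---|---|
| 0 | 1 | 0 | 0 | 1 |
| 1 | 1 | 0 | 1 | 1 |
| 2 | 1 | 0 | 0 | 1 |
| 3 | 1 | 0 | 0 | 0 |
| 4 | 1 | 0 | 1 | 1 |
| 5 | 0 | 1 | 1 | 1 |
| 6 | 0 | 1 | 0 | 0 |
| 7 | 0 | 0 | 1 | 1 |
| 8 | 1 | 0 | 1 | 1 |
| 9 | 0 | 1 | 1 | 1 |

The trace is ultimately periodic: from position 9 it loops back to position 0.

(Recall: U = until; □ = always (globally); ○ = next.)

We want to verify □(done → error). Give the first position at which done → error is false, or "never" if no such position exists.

6

Check done → error at each position in order: 0 ✓, 1 ✓, 2 ✓, 3 ✓, 4 ✓, 5 ✓.
At position 6 the labels are {done}, so done → error is false there. This is the first violation.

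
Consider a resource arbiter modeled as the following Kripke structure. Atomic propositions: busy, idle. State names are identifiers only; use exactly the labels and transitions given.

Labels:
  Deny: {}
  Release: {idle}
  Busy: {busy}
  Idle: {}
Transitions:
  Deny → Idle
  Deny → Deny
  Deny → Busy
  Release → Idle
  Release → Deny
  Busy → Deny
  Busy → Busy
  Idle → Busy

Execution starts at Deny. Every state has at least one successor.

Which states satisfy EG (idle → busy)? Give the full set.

States satisfying idle → busy: {Deny, Busy, Idle}.
States satisfying EG (idle → busy): {Deny, Busy, Idle}.

{Deny, Busy, Idle}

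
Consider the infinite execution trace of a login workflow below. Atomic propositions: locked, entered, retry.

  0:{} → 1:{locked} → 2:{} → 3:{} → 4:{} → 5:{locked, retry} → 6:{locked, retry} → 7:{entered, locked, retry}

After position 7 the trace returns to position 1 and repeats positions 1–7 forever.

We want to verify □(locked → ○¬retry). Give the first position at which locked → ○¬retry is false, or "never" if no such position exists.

5

Check locked → ○¬retry at each position in order: 0 ✓, 1 ✓, 2 ✓, 3 ✓, 4 ✓.
At position 5 the labels are {locked, retry} and the next position 6 has {locked, retry}, so locked → ○¬retry is false there. This is the first violation.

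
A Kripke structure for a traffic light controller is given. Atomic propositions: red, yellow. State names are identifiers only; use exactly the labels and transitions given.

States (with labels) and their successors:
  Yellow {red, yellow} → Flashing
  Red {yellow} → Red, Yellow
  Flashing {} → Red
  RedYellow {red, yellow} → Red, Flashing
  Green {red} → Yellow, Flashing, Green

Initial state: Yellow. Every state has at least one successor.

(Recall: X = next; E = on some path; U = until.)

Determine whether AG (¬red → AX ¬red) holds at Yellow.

No

States satisfying ¬red → AX ¬red: {Yellow, Flashing, RedYellow, Green}.
States satisfying AG (¬red → AX ¬red): ∅.
Red is reachable from Yellow and violates ¬red → AX ¬red, so AG fails at Yellow.
Yellow ∉ Sat(AG (¬red → AX ¬red)).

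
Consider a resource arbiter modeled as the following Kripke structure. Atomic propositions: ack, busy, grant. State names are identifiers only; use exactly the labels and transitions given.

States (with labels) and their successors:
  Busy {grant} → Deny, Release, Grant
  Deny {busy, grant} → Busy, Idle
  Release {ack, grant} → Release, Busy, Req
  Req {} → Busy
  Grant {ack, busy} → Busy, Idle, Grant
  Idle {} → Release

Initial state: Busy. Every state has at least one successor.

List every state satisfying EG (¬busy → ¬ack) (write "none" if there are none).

{Busy, Deny, Req, Grant}

States satisfying ¬busy → ¬ack: {Busy, Deny, Req, Grant, Idle}.
States satisfying EG (¬busy → ¬ack): {Busy, Deny, Req, Grant}.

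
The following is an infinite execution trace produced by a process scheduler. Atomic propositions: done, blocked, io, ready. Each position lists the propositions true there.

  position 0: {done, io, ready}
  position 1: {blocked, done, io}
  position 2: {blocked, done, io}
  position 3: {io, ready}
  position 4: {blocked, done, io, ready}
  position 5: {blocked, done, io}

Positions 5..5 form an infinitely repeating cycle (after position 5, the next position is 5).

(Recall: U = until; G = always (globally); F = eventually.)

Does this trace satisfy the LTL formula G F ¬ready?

Yes

F ¬ready holds at every position 0..5, and those are all positions ever visited, so G F ¬ready holds.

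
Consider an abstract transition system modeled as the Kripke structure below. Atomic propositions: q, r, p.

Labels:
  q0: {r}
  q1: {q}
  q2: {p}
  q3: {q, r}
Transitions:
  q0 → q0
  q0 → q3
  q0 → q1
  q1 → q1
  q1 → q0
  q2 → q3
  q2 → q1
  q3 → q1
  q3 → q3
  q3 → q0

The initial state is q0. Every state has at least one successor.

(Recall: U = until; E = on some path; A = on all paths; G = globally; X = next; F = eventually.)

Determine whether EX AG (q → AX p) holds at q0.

Does not hold

States satisfying AG (q → AX p): ∅.
States satisfying EX AG (q → AX p): ∅.
No suitable path/successor from q0 witnesses the formula.
q0 ∉ Sat(EX AG (q → AX p)).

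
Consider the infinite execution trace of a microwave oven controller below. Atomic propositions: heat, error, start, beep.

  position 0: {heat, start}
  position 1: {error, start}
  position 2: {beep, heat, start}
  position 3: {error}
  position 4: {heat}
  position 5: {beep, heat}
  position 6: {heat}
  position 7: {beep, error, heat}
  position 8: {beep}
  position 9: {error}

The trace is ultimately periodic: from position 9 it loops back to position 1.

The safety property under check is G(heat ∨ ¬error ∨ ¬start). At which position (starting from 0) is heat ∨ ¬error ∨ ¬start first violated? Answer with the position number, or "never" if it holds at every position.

1

Check heat ∨ ¬error ∨ ¬start at each position in order: 0 ✓.
At position 1 the labels are {error, start}, so heat ∨ ¬error ∨ ¬start is false there. This is the first violation.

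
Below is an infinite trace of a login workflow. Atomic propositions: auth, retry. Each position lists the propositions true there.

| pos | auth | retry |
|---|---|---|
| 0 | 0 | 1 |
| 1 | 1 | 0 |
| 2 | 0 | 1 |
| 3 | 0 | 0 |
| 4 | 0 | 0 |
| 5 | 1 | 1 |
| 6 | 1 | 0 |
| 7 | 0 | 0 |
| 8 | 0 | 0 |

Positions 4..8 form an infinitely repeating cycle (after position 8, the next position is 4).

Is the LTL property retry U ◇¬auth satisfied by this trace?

Holds

Walking from position 0: ◇¬auth first holds at position 0, and retry holds at every earlier position along the way, so retry U ◇¬auth holds.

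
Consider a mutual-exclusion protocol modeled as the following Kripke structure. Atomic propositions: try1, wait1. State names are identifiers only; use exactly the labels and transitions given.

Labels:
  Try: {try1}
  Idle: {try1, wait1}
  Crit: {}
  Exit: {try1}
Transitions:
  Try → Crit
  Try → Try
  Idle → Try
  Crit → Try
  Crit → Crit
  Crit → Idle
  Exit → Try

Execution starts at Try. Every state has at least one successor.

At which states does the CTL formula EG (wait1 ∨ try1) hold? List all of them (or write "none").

States satisfying wait1 ∨ try1: {Try, Idle, Exit}.
States satisfying EG (wait1 ∨ try1): {Try, Idle, Exit}.

{Try, Idle, Exit}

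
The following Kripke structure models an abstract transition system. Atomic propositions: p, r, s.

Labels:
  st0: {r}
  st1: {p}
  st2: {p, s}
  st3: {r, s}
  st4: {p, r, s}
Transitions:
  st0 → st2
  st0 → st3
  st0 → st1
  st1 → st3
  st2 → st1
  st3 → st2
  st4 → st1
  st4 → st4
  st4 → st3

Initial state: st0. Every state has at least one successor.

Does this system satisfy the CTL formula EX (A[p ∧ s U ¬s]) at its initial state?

Satisfied

States satisfying A[p ∧ s U ¬s]: {st0, st1, st2}.
States satisfying EX (A[p ∧ s U ¬s]): {st0, st2, st3, st4}.
st0 ∈ Sat(EX (A[p ∧ s U ¬s])).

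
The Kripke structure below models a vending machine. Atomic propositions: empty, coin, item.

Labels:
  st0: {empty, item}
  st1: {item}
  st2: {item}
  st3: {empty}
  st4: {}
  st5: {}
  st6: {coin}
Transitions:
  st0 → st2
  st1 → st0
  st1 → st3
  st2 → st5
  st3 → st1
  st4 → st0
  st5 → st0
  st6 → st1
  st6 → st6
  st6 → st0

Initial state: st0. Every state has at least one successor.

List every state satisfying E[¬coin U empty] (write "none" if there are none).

States satisfying ¬coin: {st0, st1, st2, st3, st4, st5}.
States satisfying empty: {st0, st3}.
States satisfying E[¬coin U empty]: {st0, st1, st2, st3, st4, st5}.

{st0, st1, st2, st3, st4, st5}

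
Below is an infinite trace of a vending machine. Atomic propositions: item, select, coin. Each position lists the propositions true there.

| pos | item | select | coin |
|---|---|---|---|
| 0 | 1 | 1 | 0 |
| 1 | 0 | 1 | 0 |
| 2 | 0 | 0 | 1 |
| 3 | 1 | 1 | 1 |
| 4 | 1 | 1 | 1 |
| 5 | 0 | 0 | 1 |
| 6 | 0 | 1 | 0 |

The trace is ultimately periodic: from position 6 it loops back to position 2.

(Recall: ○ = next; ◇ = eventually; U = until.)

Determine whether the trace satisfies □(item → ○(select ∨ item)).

Violated

item → ○(select ∨ item) must hold at every position from 0 onward. It fails at position 4, so □(item → ○(select ∨ item)) is false.
Positions where item holds: 0, 3, 4.
Check ○(select ∨ item) at each: 0→ok, 3→ok, 4→fails.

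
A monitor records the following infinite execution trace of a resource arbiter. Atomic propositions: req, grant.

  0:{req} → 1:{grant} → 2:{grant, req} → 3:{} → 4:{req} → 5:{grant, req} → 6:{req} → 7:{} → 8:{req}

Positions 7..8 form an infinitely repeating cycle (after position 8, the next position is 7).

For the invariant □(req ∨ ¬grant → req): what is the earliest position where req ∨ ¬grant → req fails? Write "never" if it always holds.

3

Check req ∨ ¬grant → req at each position in order: 0 ✓, 1 ✓, 2 ✓.
At position 3 the labels are {}, so req ∨ ¬grant → req is false there. This is the first violation.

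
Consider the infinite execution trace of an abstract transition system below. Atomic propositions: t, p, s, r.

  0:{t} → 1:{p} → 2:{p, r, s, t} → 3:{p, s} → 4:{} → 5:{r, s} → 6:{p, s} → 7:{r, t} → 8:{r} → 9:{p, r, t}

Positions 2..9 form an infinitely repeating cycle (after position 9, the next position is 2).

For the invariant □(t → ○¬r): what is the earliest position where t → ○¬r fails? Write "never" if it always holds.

Check t → ○¬r at each position in order: 0 ✓, 1 ✓, 2 ✓, 3 ✓, 4 ✓, 5 ✓, 6 ✓.
At position 7 the labels are {r, t} and the next position 8 has {r}, so t → ○¬r is false there. This is the first violation.

7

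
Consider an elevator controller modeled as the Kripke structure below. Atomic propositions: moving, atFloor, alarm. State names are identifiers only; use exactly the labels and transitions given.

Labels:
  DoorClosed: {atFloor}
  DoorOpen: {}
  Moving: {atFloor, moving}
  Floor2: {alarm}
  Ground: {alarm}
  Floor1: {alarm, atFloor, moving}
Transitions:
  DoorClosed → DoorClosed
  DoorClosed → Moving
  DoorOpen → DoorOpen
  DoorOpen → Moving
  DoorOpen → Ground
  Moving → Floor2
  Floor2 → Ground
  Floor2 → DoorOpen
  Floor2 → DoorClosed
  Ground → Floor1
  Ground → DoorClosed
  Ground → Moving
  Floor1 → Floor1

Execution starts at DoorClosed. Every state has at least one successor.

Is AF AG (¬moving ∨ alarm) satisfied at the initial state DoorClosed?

Does not hold

States satisfying AG (¬moving ∨ alarm): {Floor1}.
States satisfying AF AG (¬moving ∨ alarm): {Floor1}.
There is a path from DoorClosed along which AG (¬moving ∨ alarm) never holds.
DoorClosed ∉ Sat(AF AG (¬moving ∨ alarm)).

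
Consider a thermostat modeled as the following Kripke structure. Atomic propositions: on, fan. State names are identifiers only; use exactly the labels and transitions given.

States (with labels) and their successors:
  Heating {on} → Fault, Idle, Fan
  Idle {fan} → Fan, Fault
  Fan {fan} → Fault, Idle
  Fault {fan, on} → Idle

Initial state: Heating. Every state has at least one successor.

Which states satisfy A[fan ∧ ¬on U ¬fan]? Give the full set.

{Heating}

States satisfying fan ∧ ¬on: {Idle, Fan}.
States satisfying ¬fan: {Heating}.
States satisfying A[fan ∧ ¬on U ¬fan]: {Heating}.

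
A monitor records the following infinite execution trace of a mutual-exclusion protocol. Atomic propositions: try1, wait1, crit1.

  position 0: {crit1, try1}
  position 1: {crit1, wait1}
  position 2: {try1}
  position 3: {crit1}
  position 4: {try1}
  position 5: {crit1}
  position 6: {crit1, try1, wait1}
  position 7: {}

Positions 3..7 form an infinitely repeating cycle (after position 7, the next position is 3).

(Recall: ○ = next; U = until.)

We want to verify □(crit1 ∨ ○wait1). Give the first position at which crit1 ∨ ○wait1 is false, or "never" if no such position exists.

Check crit1 ∨ ○wait1 at each position in order: 0 ✓, 1 ✓.
At position 2 the labels are {try1} and the next position 3 has {crit1}, so crit1 ∨ ○wait1 is false there. This is the first violation.

2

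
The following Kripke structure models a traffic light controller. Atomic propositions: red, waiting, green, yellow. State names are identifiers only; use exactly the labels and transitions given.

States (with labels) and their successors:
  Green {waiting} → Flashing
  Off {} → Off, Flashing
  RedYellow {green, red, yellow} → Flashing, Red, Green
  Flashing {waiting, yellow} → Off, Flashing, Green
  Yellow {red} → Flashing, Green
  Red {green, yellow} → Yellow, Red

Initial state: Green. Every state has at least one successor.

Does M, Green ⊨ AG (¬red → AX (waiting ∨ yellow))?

No

States satisfying ¬red → AX (waiting ∨ yellow): {Green, RedYellow, Yellow}.
States satisfying AG (¬red → AX (waiting ∨ yellow)): ∅.
Flashing is reachable from Green and violates ¬red → AX (waiting ∨ yellow), so AG fails at Green.
Green ∉ Sat(AG (¬red → AX (waiting ∨ yellow))).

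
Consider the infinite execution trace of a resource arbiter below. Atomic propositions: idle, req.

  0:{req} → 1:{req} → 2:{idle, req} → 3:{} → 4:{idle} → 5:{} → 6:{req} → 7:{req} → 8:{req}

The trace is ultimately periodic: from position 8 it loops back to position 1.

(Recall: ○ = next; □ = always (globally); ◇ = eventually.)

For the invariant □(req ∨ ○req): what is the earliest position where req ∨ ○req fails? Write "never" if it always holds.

3

Check req ∨ ○req at each position in order: 0 ✓, 1 ✓, 2 ✓.
At position 3 the labels are {} and the next position 4 has {idle}, so req ∨ ○req is false there. This is the first violation.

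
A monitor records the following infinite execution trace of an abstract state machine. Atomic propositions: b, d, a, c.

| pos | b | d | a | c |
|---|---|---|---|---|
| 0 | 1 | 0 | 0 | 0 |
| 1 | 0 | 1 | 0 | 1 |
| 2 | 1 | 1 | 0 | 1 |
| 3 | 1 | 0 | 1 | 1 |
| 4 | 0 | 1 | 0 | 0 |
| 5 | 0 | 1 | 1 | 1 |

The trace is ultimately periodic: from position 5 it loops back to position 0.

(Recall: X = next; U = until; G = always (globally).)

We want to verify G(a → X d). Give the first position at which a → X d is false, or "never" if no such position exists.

5

Check a → X d at each position in order: 0 ✓, 1 ✓, 2 ✓, 3 ✓, 4 ✓.
At position 5 the labels are {a, c, d} and the next position 0 has {b}, so a → X d is false there. This is the first violation.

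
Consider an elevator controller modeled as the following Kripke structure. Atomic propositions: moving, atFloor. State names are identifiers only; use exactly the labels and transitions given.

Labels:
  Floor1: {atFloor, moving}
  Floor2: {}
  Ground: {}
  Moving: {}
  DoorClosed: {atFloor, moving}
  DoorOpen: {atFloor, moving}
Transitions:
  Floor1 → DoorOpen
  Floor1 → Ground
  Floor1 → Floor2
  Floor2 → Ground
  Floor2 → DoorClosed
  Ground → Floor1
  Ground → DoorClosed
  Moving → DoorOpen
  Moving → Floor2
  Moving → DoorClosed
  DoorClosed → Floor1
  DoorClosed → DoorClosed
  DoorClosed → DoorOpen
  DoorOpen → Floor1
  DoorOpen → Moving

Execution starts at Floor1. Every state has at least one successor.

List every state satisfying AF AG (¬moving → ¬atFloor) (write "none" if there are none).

States satisfying AG (¬moving → ¬atFloor): {Floor1, Floor2, Ground, Moving, DoorClosed, DoorOpen}.
States satisfying AF AG (¬moving → ¬atFloor): {Floor1, Floor2, Ground, Moving, DoorClosed, DoorOpen}.

{Floor1, Floor2, Ground, Moving, DoorClosed, DoorOpen}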